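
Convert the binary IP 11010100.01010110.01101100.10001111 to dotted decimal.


11010100 = 212
01010110 = 86
01101100 = 108
10001111 = 143
IP: 212.86.108.143


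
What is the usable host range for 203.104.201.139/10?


Network: 203.64.0.0
Broadcast: 203.127.255.255
First usable = network + 1
Last usable = broadcast - 1
Range: 203.64.0.1 to 203.127.255.254


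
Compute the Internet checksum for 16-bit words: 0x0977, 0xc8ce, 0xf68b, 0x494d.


Sum all words (with carry folding):
+ 0x0977 = 0x0977
+ 0xc8ce = 0xd245
+ 0xf68b = 0xc8d1
+ 0x494d = 0x121f
One's complement: ~0x121f
Checksum = 0xede0


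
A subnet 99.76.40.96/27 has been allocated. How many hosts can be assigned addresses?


Host bits = 32 - 27 = 5
Total addresses = 2^5 = 32
Usable = total - 2 (network and broadcast)
Usable hosts: 30


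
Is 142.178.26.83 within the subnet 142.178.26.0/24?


Subnet network: 142.178.26.0
Test IP AND mask: 142.178.26.0
Yes, 142.178.26.83 is in 142.178.26.0/24


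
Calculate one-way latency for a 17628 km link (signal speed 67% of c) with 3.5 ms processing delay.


Speed = 0.67 * 3e5 km/s = 201000 km/s
Propagation delay = 17628 / 201000 = 0.0877 s = 87.7015 ms
Processing delay = 3.5 ms
Total one-way latency = 91.2015 ms


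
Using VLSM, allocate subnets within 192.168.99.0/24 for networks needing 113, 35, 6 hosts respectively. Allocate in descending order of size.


113 hosts -> /25 (126 usable): 192.168.99.0/25
35 hosts -> /26 (62 usable): 192.168.99.128/26
6 hosts -> /29 (6 usable): 192.168.99.192/29
Allocation: 192.168.99.0/25 (113 hosts, 126 usable); 192.168.99.128/26 (35 hosts, 62 usable); 192.168.99.192/29 (6 hosts, 6 usable)


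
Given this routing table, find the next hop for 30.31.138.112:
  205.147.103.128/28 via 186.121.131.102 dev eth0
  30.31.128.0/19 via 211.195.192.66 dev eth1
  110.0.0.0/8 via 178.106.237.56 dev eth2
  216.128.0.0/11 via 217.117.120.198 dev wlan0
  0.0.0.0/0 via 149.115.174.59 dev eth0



Longest prefix match for 30.31.138.112:
  /28 205.147.103.128: no
  /19 30.31.128.0: MATCH
  /8 110.0.0.0: no
  /11 216.128.0.0: no
  /0 0.0.0.0: MATCH
Selected: next-hop 211.195.192.66 via eth1 (matched /19)


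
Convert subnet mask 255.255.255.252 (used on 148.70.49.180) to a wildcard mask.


Subnet mask: 255.255.255.252
Wildcard = 255.255.255.255 - subnet mask
255 - 255 = 0
255 - 255 = 0
255 - 255 = 0
255 - 252 = 3
Wildcard: 0.0.0.3


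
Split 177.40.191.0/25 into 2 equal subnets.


New prefix = 25 + 1 = 26
Each subnet has 64 addresses
  177.40.191.0/26
  177.40.191.64/26
Subnets: 177.40.191.0/26, 177.40.191.64/26


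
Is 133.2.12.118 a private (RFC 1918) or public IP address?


RFC 1918 private ranges:
  10.0.0.0/8 (10.0.0.0 - 10.255.255.255)
  172.16.0.0/12 (172.16.0.0 - 172.31.255.255)
  192.168.0.0/16 (192.168.0.0 - 192.168.255.255)
Public (not in any RFC 1918 range)


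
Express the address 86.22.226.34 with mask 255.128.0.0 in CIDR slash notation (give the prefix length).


Binary: 11111111.10000000.00000000.00000000
Count leading 1s
Prefix: /9


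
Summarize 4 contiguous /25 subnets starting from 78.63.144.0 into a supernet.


Original prefix: /25
Number of subnets: 4 = 2^2
New prefix = 25 - 2 = 23
Supernet: 78.63.144.0/23


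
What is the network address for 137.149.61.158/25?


IP:   10001001.10010101.00111101.10011110
Mask: 11111111.11111111.11111111.10000000
AND operation:
Net:  10001001.10010101.00111101.10000000
Network: 137.149.61.128/25


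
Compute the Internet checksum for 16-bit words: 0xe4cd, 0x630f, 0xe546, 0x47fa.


Sum all words (with carry folding):
+ 0xe4cd = 0xe4cd
+ 0x630f = 0x47dd
+ 0xe546 = 0x2d24
+ 0x47fa = 0x751e
One's complement: ~0x751e
Checksum = 0x8ae1


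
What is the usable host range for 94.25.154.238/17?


Network: 94.25.128.0
Broadcast: 94.25.255.255
First usable = network + 1
Last usable = broadcast - 1
Range: 94.25.128.1 to 94.25.255.254


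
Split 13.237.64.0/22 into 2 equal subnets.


New prefix = 22 + 1 = 23
Each subnet has 512 addresses
  13.237.64.0/23
  13.237.66.0/23
Subnets: 13.237.64.0/23, 13.237.66.0/23


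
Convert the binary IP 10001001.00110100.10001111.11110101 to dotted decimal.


10001001 = 137
00110100 = 52
10001111 = 143
11110101 = 245
IP: 137.52.143.245


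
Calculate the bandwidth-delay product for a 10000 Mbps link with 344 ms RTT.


BDP = bandwidth * RTT
= 10000 Mbps * 344 ms
= 10000 * 1e6 * 344 / 1000 bits
= 3440000000 bits
= 430000000 bytes
= 419921.875 KB
BDP = 3440000000 bits (430000000 bytes)


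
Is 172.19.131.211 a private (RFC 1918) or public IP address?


RFC 1918 private ranges:
  10.0.0.0/8 (10.0.0.0 - 10.255.255.255)
  172.16.0.0/12 (172.16.0.0 - 172.31.255.255)
  192.168.0.0/16 (192.168.0.0 - 192.168.255.255)
Private (in 172.16.0.0/12)


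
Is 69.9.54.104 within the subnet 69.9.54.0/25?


Subnet network: 69.9.54.0
Test IP AND mask: 69.9.54.0
Yes, 69.9.54.104 is in 69.9.54.0/25


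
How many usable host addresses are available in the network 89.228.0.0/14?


Host bits = 32 - 14 = 18
Total addresses = 2^18 = 262144
Usable = total - 2 (network and broadcast)
Usable hosts: 262142


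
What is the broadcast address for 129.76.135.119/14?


Network: 129.76.0.0/14
Host bits = 18
Set all host bits to 1:
Broadcast: 129.79.255.255


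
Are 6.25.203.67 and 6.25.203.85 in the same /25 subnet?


Mask: 255.255.255.128
6.25.203.67 AND mask = 6.25.203.0
6.25.203.85 AND mask = 6.25.203.0
Yes, same subnet (6.25.203.0)


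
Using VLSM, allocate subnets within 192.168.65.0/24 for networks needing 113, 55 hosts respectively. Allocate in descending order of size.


113 hosts -> /25 (126 usable): 192.168.65.0/25
55 hosts -> /26 (62 usable): 192.168.65.128/26
Allocation: 192.168.65.0/25 (113 hosts, 126 usable); 192.168.65.128/26 (55 hosts, 62 usable)


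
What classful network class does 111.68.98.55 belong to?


First octet: 111
Binary: 01101111
0xxxxxxx -> Class A (1-126)
Class A, default mask 255.0.0.0 (/8)


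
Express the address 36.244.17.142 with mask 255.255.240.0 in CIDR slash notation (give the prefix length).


Binary: 11111111.11111111.11110000.00000000
Count leading 1s
Prefix: /20


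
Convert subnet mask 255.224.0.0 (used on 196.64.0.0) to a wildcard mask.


Subnet mask: 255.224.0.0
Wildcard = 255.255.255.255 - subnet mask
255 - 255 = 0
255 - 224 = 31
255 - 0 = 255
255 - 0 = 255
Wildcard: 0.31.255.255


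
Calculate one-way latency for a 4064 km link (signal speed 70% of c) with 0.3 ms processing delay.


Speed = 0.7 * 3e5 km/s = 210000 km/s
Propagation delay = 4064 / 210000 = 0.0194 s = 19.3524 ms
Processing delay = 0.3 ms
Total one-way latency = 19.6524 ms


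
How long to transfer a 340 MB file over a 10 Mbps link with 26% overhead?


Effective throughput = 10 * (1 - 26/100) = 7.4 Mbps
File size in Mb = 340 * 8 = 2720 Mb
Time = 2720 / 7.4
Time = 367.5676 seconds


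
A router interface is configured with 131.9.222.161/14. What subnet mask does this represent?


/14 means 14 network bits, 18 host bits
Binary: 11111111111111000000000000000000
Mask: 255.252.0.0


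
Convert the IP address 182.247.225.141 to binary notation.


182 = 10110110
247 = 11110111
225 = 11100001
141 = 10001101
Binary: 10110110.11110111.11100001.10001101


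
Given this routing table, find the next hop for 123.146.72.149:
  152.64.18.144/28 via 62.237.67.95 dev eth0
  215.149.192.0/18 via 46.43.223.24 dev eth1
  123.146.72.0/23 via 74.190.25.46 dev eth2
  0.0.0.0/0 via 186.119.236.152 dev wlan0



Longest prefix match for 123.146.72.149:
  /28 152.64.18.144: no
  /18 215.149.192.0: no
  /23 123.146.72.0: MATCH
  /0 0.0.0.0: MATCH
Selected: next-hop 74.190.25.46 via eth2 (matched /23)


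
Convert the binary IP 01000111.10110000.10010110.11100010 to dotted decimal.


01000111 = 71
10110000 = 176
10010110 = 150
11100010 = 226
IP: 71.176.150.226


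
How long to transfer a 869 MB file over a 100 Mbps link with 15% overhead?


Effective throughput = 100 * (1 - 15/100) = 85 Mbps
File size in Mb = 869 * 8 = 6952 Mb
Time = 6952 / 85
Time = 81.7882 seconds


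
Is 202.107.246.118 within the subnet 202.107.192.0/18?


Subnet network: 202.107.192.0
Test IP AND mask: 202.107.192.0
Yes, 202.107.246.118 is in 202.107.192.0/18


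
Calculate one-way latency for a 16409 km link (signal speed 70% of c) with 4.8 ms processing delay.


Speed = 0.7 * 3e5 km/s = 210000 km/s
Propagation delay = 16409 / 210000 = 0.0781 s = 78.1381 ms
Processing delay = 4.8 ms
Total one-way latency = 82.9381 ms


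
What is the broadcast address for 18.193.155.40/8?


Network: 18.0.0.0/8
Host bits = 24
Set all host bits to 1:
Broadcast: 18.255.255.255


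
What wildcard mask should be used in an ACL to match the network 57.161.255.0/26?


Subnet mask: 255.255.255.192
Wildcard = 255.255.255.255 - subnet mask
255 - 255 = 0
255 - 255 = 0
255 - 255 = 0
255 - 192 = 63
Wildcard: 0.0.0.63


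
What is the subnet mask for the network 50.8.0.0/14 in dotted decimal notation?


/14 means 14 network bits, 18 host bits
Binary: 11111111111111000000000000000000
Mask: 255.252.0.0


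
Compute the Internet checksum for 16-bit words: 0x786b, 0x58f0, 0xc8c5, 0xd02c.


Sum all words (with carry folding):
+ 0x786b = 0x786b
+ 0x58f0 = 0xd15b
+ 0xc8c5 = 0x9a21
+ 0xd02c = 0x6a4e
One's complement: ~0x6a4e
Checksum = 0x95b1


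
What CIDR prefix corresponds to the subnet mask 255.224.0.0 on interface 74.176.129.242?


Binary: 11111111.11100000.00000000.00000000
Count leading 1s
Prefix: /11


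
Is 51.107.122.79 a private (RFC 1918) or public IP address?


RFC 1918 private ranges:
  10.0.0.0/8 (10.0.0.0 - 10.255.255.255)
  172.16.0.0/12 (172.16.0.0 - 172.31.255.255)
  192.168.0.0/16 (192.168.0.0 - 192.168.255.255)
Public (not in any RFC 1918 range)


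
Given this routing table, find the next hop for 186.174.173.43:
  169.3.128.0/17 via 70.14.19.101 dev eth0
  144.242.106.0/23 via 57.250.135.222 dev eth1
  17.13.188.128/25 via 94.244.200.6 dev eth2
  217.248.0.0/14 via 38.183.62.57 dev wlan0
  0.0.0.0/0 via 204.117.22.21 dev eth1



Longest prefix match for 186.174.173.43:
  /17 169.3.128.0: no
  /23 144.242.106.0: no
  /25 17.13.188.128: no
  /14 217.248.0.0: no
  /0 0.0.0.0: MATCH
Selected: next-hop 204.117.22.21 via eth1 (matched /0)


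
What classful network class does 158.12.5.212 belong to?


First octet: 158
Binary: 10011110
10xxxxxx -> Class B (128-191)
Class B, default mask 255.255.0.0 (/16)


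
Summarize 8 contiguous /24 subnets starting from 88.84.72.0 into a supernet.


Original prefix: /24
Number of subnets: 8 = 2^3
New prefix = 24 - 3 = 21
Supernet: 88.84.72.0/21


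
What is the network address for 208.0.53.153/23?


IP:   11010000.00000000.00110101.10011001
Mask: 11111111.11111111.11111110.00000000
AND operation:
Net:  11010000.00000000.00110100.00000000
Network: 208.0.52.0/23


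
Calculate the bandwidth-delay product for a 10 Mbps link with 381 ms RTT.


BDP = bandwidth * RTT
= 10 Mbps * 381 ms
= 10 * 1e6 * 381 / 1000 bits
= 3810000 bits
= 476250 bytes
= 465.0879 KB
BDP = 3810000 bits (476250 bytes)


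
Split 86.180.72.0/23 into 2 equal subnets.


New prefix = 23 + 1 = 24
Each subnet has 256 addresses
  86.180.72.0/24
  86.180.73.0/24
Subnets: 86.180.72.0/24, 86.180.73.0/24


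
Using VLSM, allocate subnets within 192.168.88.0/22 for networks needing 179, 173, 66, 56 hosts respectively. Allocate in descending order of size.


179 hosts -> /24 (254 usable): 192.168.88.0/24
173 hosts -> /24 (254 usable): 192.168.89.0/24
66 hosts -> /25 (126 usable): 192.168.90.0/25
56 hosts -> /26 (62 usable): 192.168.90.128/26
Allocation: 192.168.88.0/24 (179 hosts, 254 usable); 192.168.89.0/24 (173 hosts, 254 usable); 192.168.90.0/25 (66 hosts, 126 usable); 192.168.90.128/26 (56 hosts, 62 usable)


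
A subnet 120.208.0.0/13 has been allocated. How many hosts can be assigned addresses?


Host bits = 32 - 13 = 19
Total addresses = 2^19 = 524288
Usable = total - 2 (network and broadcast)
Usable hosts: 524286


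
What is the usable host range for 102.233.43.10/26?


Network: 102.233.43.0
Broadcast: 102.233.43.63
First usable = network + 1
Last usable = broadcast - 1
Range: 102.233.43.1 to 102.233.43.62


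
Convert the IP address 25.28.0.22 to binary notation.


25 = 00011001
28 = 00011100
0 = 00000000
22 = 00010110
Binary: 00011001.00011100.00000000.00010110


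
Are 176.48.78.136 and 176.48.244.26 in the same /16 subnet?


Mask: 255.255.0.0
176.48.78.136 AND mask = 176.48.0.0
176.48.244.26 AND mask = 176.48.0.0
Yes, same subnet (176.48.0.0)


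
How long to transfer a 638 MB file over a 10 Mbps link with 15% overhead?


Effective throughput = 10 * (1 - 15/100) = 8.5 Mbps
File size in Mb = 638 * 8 = 5104 Mb
Time = 5104 / 8.5
Time = 600.4706 seconds


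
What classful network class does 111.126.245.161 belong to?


First octet: 111
Binary: 01101111
0xxxxxxx -> Class A (1-126)
Class A, default mask 255.0.0.0 (/8)


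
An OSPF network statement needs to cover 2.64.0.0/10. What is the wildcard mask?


Subnet mask: 255.192.0.0
Wildcard = 255.255.255.255 - subnet mask
255 - 255 = 0
255 - 192 = 63
255 - 0 = 255
255 - 0 = 255
Wildcard: 0.63.255.255


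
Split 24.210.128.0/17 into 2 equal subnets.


New prefix = 17 + 1 = 18
Each subnet has 16384 addresses
  24.210.128.0/18
  24.210.192.0/18
Subnets: 24.210.128.0/18, 24.210.192.0/18


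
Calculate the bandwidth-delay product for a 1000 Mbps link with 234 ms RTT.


BDP = bandwidth * RTT
= 1000 Mbps * 234 ms
= 1000 * 1e6 * 234 / 1000 bits
= 234000000 bits
= 29250000 bytes
= 28564.4531 KB
BDP = 234000000 bits (29250000 bytes)


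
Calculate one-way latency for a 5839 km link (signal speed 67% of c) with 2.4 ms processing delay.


Speed = 0.67 * 3e5 km/s = 201000 km/s
Propagation delay = 5839 / 201000 = 0.029 s = 29.0498 ms
Processing delay = 2.4 ms
Total one-way latency = 31.4498 ms


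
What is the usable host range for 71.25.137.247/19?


Network: 71.25.128.0
Broadcast: 71.25.159.255
First usable = network + 1
Last usable = broadcast - 1
Range: 71.25.128.1 to 71.25.159.254


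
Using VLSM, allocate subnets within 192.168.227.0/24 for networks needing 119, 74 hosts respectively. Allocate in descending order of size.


119 hosts -> /25 (126 usable): 192.168.227.0/25
74 hosts -> /25 (126 usable): 192.168.227.128/25
Allocation: 192.168.227.0/25 (119 hosts, 126 usable); 192.168.227.128/25 (74 hosts, 126 usable)


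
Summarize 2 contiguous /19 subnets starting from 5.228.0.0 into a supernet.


Original prefix: /19
Number of subnets: 2 = 2^1
New prefix = 19 - 1 = 18
Supernet: 5.228.0.0/18


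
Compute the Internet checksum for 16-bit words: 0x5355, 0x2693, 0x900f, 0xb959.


Sum all words (with carry folding):
+ 0x5355 = 0x5355
+ 0x2693 = 0x79e8
+ 0x900f = 0x09f8
+ 0xb959 = 0xc351
One's complement: ~0xc351
Checksum = 0x3cae


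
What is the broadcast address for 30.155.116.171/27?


Network: 30.155.116.160/27
Host bits = 5
Set all host bits to 1:
Broadcast: 30.155.116.191


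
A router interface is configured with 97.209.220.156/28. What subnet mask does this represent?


/28 means 28 network bits, 4 host bits
Binary: 11111111111111111111111111110000
Mask: 255.255.255.240


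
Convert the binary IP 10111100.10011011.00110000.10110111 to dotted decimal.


10111100 = 188
10011011 = 155
00110000 = 48
10110111 = 183
IP: 188.155.48.183


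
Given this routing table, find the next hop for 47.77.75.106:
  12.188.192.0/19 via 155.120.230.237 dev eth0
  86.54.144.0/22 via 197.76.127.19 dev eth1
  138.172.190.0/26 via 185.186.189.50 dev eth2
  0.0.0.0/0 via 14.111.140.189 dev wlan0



Longest prefix match for 47.77.75.106:
  /19 12.188.192.0: no
  /22 86.54.144.0: no
  /26 138.172.190.0: no
  /0 0.0.0.0: MATCH
Selected: next-hop 14.111.140.189 via wlan0 (matched /0)


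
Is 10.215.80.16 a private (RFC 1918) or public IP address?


RFC 1918 private ranges:
  10.0.0.0/8 (10.0.0.0 - 10.255.255.255)
  172.16.0.0/12 (172.16.0.0 - 172.31.255.255)
  192.168.0.0/16 (192.168.0.0 - 192.168.255.255)
Private (in 10.0.0.0/8)


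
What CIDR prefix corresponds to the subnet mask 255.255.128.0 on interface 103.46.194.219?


Binary: 11111111.11111111.10000000.00000000
Count leading 1s
Prefix: /17


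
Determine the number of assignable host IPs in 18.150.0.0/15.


Host bits = 32 - 15 = 17
Total addresses = 2^17 = 131072
Usable = total - 2 (network and broadcast)
Usable hosts: 131070


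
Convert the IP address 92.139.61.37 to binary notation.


92 = 01011100
139 = 10001011
61 = 00111101
37 = 00100101
Binary: 01011100.10001011.00111101.00100101


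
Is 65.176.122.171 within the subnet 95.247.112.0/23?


Subnet network: 95.247.112.0
Test IP AND mask: 65.176.122.0
No, 65.176.122.171 is not in 95.247.112.0/23


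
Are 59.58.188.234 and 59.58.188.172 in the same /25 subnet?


Mask: 255.255.255.128
59.58.188.234 AND mask = 59.58.188.128
59.58.188.172 AND mask = 59.58.188.128
Yes, same subnet (59.58.188.128)


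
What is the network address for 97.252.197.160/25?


IP:   01100001.11111100.11000101.10100000
Mask: 11111111.11111111.11111111.10000000
AND operation:
Net:  01100001.11111100.11000101.10000000
Network: 97.252.197.128/25


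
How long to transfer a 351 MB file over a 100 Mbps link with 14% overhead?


Effective throughput = 100 * (1 - 14/100) = 86 Mbps
File size in Mb = 351 * 8 = 2808 Mb
Time = 2808 / 86
Time = 32.6512 seconds


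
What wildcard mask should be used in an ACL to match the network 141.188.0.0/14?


Subnet mask: 255.252.0.0
Wildcard = 255.255.255.255 - subnet mask
255 - 255 = 0
255 - 252 = 3
255 - 0 = 255
255 - 0 = 255
Wildcard: 0.3.255.255


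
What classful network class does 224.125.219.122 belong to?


First octet: 224
Binary: 11100000
1110xxxx -> Class D (224-239)
Class D (multicast), default mask N/A


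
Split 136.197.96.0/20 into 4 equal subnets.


New prefix = 20 + 2 = 22
Each subnet has 1024 addresses
  136.197.96.0/22
  136.197.100.0/22
  136.197.104.0/22
  136.197.108.0/22
Subnets: 136.197.96.0/22, 136.197.100.0/22, 136.197.104.0/22, 136.197.108.0/22


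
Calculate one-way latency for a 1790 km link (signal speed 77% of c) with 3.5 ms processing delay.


Speed = 0.77 * 3e5 km/s = 231000 km/s
Propagation delay = 1790 / 231000 = 0.0077 s = 7.7489 ms
Processing delay = 3.5 ms
Total one-way latency = 11.2489 ms


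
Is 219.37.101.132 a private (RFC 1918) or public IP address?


RFC 1918 private ranges:
  10.0.0.0/8 (10.0.0.0 - 10.255.255.255)
  172.16.0.0/12 (172.16.0.0 - 172.31.255.255)
  192.168.0.0/16 (192.168.0.0 - 192.168.255.255)
Public (not in any RFC 1918 range)


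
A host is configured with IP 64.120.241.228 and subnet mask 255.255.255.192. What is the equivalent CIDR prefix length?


Binary: 11111111.11111111.11111111.11000000
Count leading 1s
Prefix: /26


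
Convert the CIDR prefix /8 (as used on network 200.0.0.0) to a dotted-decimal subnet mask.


/8 means 8 network bits, 24 host bits
Binary: 11111111000000000000000000000000
Mask: 255.0.0.0


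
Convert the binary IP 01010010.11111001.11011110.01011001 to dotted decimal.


01010010 = 82
11111001 = 249
11011110 = 222
01011001 = 89
IP: 82.249.222.89


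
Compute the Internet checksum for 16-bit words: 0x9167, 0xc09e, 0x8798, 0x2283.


Sum all words (with carry folding):
+ 0x9167 = 0x9167
+ 0xc09e = 0x5206
+ 0x8798 = 0xd99e
+ 0x2283 = 0xfc21
One's complement: ~0xfc21
Checksum = 0x03de


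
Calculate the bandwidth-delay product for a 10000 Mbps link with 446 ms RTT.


BDP = bandwidth * RTT
= 10000 Mbps * 446 ms
= 10000 * 1e6 * 446 / 1000 bits
= 4460000000 bits
= 557500000 bytes
= 544433.5938 KB
BDP = 4460000000 bits (557500000 bytes)


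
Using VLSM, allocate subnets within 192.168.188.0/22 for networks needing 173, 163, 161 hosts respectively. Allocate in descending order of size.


173 hosts -> /24 (254 usable): 192.168.188.0/24
163 hosts -> /24 (254 usable): 192.168.189.0/24
161 hosts -> /24 (254 usable): 192.168.190.0/24
Allocation: 192.168.188.0/24 (173 hosts, 254 usable); 192.168.189.0/24 (163 hosts, 254 usable); 192.168.190.0/24 (161 hosts, 254 usable)


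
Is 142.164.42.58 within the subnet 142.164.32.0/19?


Subnet network: 142.164.32.0
Test IP AND mask: 142.164.32.0
Yes, 142.164.42.58 is in 142.164.32.0/19


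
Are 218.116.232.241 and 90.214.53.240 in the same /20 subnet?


Mask: 255.255.240.0
218.116.232.241 AND mask = 218.116.224.0
90.214.53.240 AND mask = 90.214.48.0
No, different subnets (218.116.224.0 vs 90.214.48.0)


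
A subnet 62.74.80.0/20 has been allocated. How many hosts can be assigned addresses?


Host bits = 32 - 20 = 12
Total addresses = 2^12 = 4096
Usable = total - 2 (network and broadcast)
Usable hosts: 4094


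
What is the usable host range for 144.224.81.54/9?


Network: 144.128.0.0
Broadcast: 144.255.255.255
First usable = network + 1
Last usable = broadcast - 1
Range: 144.128.0.1 to 144.255.255.254


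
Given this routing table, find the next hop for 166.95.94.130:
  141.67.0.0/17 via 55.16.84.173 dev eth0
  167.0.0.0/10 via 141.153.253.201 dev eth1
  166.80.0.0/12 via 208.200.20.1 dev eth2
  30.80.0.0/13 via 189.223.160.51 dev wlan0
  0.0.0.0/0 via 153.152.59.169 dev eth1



Longest prefix match for 166.95.94.130:
  /17 141.67.0.0: no
  /10 167.0.0.0: no
  /12 166.80.0.0: MATCH
  /13 30.80.0.0: no
  /0 0.0.0.0: MATCH
Selected: next-hop 208.200.20.1 via eth2 (matched /12)


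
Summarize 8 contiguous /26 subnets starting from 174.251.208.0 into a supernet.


Original prefix: /26
Number of subnets: 8 = 2^3
New prefix = 26 - 3 = 23
Supernet: 174.251.208.0/23


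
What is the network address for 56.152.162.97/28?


IP:   00111000.10011000.10100010.01100001
Mask: 11111111.11111111.11111111.11110000
AND operation:
Net:  00111000.10011000.10100010.01100000
Network: 56.152.162.96/28


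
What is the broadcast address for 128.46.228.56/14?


Network: 128.44.0.0/14
Host bits = 18
Set all host bits to 1:
Broadcast: 128.47.255.255


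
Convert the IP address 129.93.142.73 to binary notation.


129 = 10000001
93 = 01011101
142 = 10001110
73 = 01001001
Binary: 10000001.01011101.10001110.01001001


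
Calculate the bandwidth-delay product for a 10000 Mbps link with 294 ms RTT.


BDP = bandwidth * RTT
= 10000 Mbps * 294 ms
= 10000 * 1e6 * 294 / 1000 bits
= 2940000000 bits
= 367500000 bytes
= 358886.7188 KB
BDP = 2940000000 bits (367500000 bytes)


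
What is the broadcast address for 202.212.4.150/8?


Network: 202.0.0.0/8
Host bits = 24
Set all host bits to 1:
Broadcast: 202.255.255.255


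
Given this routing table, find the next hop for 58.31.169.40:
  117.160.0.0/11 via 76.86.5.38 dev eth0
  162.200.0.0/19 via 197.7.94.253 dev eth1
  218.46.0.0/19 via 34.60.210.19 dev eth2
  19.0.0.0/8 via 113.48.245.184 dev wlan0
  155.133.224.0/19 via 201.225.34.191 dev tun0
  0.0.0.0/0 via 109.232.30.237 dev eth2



Longest prefix match for 58.31.169.40:
  /11 117.160.0.0: no
  /19 162.200.0.0: no
  /19 218.46.0.0: no
  /8 19.0.0.0: no
  /19 155.133.224.0: no
  /0 0.0.0.0: MATCH
Selected: next-hop 109.232.30.237 via eth2 (matched /0)


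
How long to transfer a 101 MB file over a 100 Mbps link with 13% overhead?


Effective throughput = 100 * (1 - 13/100) = 87 Mbps
File size in Mb = 101 * 8 = 808 Mb
Time = 808 / 87
Time = 9.2874 seconds


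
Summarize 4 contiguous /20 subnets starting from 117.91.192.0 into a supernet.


Original prefix: /20
Number of subnets: 4 = 2^2
New prefix = 20 - 2 = 18
Supernet: 117.91.192.0/18


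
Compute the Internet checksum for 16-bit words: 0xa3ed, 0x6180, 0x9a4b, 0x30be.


Sum all words (with carry folding):
+ 0xa3ed = 0xa3ed
+ 0x6180 = 0x056e
+ 0x9a4b = 0x9fb9
+ 0x30be = 0xd077
One's complement: ~0xd077
Checksum = 0x2f88


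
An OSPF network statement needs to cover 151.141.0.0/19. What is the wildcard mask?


Subnet mask: 255.255.224.0
Wildcard = 255.255.255.255 - subnet mask
255 - 255 = 0
255 - 255 = 0
255 - 224 = 31
255 - 0 = 255
Wildcard: 0.0.31.255


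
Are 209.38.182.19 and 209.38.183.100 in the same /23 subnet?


Mask: 255.255.254.0
209.38.182.19 AND mask = 209.38.182.0
209.38.183.100 AND mask = 209.38.182.0
Yes, same subnet (209.38.182.0)


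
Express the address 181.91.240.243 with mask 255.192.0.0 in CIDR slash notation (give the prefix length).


Binary: 11111111.11000000.00000000.00000000
Count leading 1s
Prefix: /10


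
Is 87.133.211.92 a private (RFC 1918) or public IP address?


RFC 1918 private ranges:
  10.0.0.0/8 (10.0.0.0 - 10.255.255.255)
  172.16.0.0/12 (172.16.0.0 - 172.31.255.255)
  192.168.0.0/16 (192.168.0.0 - 192.168.255.255)
Public (not in any RFC 1918 range)


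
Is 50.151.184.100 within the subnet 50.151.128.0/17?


Subnet network: 50.151.128.0
Test IP AND mask: 50.151.128.0
Yes, 50.151.184.100 is in 50.151.128.0/17


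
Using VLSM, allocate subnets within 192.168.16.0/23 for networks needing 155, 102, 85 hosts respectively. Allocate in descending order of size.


155 hosts -> /24 (254 usable): 192.168.16.0/24
102 hosts -> /25 (126 usable): 192.168.17.0/25
85 hosts -> /25 (126 usable): 192.168.17.128/25
Allocation: 192.168.16.0/24 (155 hosts, 254 usable); 192.168.17.0/25 (102 hosts, 126 usable); 192.168.17.128/25 (85 hosts, 126 usable)


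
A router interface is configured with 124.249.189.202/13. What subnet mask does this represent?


/13 means 13 network bits, 19 host bits
Binary: 11111111111110000000000000000000
Mask: 255.248.0.0


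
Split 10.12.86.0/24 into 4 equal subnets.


New prefix = 24 + 2 = 26
Each subnet has 64 addresses
  10.12.86.0/26
  10.12.86.64/26
  10.12.86.128/26
  10.12.86.192/26
Subnets: 10.12.86.0/26, 10.12.86.64/26, 10.12.86.128/26, 10.12.86.192/26


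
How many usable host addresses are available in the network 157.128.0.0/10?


Host bits = 32 - 10 = 22
Total addresses = 2^22 = 4194304
Usable = total - 2 (network and broadcast)
Usable hosts: 4194302


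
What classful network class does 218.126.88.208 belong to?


First octet: 218
Binary: 11011010
110xxxxx -> Class C (192-223)
Class C, default mask 255.255.255.0 (/24)


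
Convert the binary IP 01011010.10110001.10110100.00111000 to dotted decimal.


01011010 = 90
10110001 = 177
10110100 = 180
00111000 = 56
IP: 90.177.180.56


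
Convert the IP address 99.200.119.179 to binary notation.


99 = 01100011
200 = 11001000
119 = 01110111
179 = 10110011
Binary: 01100011.11001000.01110111.10110011


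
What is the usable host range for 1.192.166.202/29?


Network: 1.192.166.200
Broadcast: 1.192.166.207
First usable = network + 1
Last usable = broadcast - 1
Range: 1.192.166.201 to 1.192.166.206


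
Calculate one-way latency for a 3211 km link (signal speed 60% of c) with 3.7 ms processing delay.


Speed = 0.6 * 3e5 km/s = 180000 km/s
Propagation delay = 3211 / 180000 = 0.0178 s = 17.8389 ms
Processing delay = 3.7 ms
Total one-way latency = 21.5389 ms


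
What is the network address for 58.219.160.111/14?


IP:   00111010.11011011.10100000.01101111
Mask: 11111111.11111100.00000000.00000000
AND operation:
Net:  00111010.11011000.00000000.00000000
Network: 58.216.0.0/14


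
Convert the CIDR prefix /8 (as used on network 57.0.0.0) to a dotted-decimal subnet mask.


/8 means 8 network bits, 24 host bits
Binary: 11111111000000000000000000000000
Mask: 255.0.0.0


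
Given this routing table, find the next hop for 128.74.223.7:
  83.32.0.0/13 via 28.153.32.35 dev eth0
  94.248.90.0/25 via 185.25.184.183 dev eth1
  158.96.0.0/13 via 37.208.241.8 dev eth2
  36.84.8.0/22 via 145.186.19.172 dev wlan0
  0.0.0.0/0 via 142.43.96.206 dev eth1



Longest prefix match for 128.74.223.7:
  /13 83.32.0.0: no
  /25 94.248.90.0: no
  /13 158.96.0.0: no
  /22 36.84.8.0: no
  /0 0.0.0.0: MATCH
Selected: next-hop 142.43.96.206 via eth1 (matched /0)


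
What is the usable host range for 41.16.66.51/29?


Network: 41.16.66.48
Broadcast: 41.16.66.55
First usable = network + 1
Last usable = broadcast - 1
Range: 41.16.66.49 to 41.16.66.54


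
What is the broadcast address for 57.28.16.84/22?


Network: 57.28.16.0/22
Host bits = 10
Set all host bits to 1:
Broadcast: 57.28.19.255


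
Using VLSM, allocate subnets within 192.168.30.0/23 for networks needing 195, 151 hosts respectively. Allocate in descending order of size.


195 hosts -> /24 (254 usable): 192.168.30.0/24
151 hosts -> /24 (254 usable): 192.168.31.0/24
Allocation: 192.168.30.0/24 (195 hosts, 254 usable); 192.168.31.0/24 (151 hosts, 254 usable)


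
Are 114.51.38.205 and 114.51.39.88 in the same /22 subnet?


Mask: 255.255.252.0
114.51.38.205 AND mask = 114.51.36.0
114.51.39.88 AND mask = 114.51.36.0
Yes, same subnet (114.51.36.0)


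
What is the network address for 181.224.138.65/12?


IP:   10110101.11100000.10001010.01000001
Mask: 11111111.11110000.00000000.00000000
AND operation:
Net:  10110101.11100000.00000000.00000000
Network: 181.224.0.0/12


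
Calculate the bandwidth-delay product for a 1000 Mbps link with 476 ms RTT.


BDP = bandwidth * RTT
= 1000 Mbps * 476 ms
= 1000 * 1e6 * 476 / 1000 bits
= 476000000 bits
= 59500000 bytes
= 58105.4688 KB
BDP = 476000000 bits (59500000 bytes)


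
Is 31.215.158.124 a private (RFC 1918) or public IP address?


RFC 1918 private ranges:
  10.0.0.0/8 (10.0.0.0 - 10.255.255.255)
  172.16.0.0/12 (172.16.0.0 - 172.31.255.255)
  192.168.0.0/16 (192.168.0.0 - 192.168.255.255)
Public (not in any RFC 1918 range)


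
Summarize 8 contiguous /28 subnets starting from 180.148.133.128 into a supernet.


Original prefix: /28
Number of subnets: 8 = 2^3
New prefix = 28 - 3 = 25
Supernet: 180.148.133.128/25


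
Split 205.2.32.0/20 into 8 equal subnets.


New prefix = 20 + 3 = 23
Each subnet has 512 addresses
  205.2.32.0/23
  205.2.34.0/23
  205.2.36.0/23
  205.2.38.0/23
  205.2.40.0/23
  205.2.42.0/23
  205.2.44.0/23
  205.2.46.0/23
Subnets: 205.2.32.0/23, 205.2.34.0/23, 205.2.36.0/23, 205.2.38.0/23, 205.2.40.0/23, 205.2.42.0/23, 205.2.44.0/23, 205.2.46.0/23


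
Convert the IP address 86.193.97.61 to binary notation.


86 = 01010110
193 = 11000001
97 = 01100001
61 = 00111101
Binary: 01010110.11000001.01100001.00111101


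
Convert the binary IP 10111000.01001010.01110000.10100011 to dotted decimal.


10111000 = 184
01001010 = 74
01110000 = 112
10100011 = 163
IP: 184.74.112.163


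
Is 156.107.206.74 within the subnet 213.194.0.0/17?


Subnet network: 213.194.0.0
Test IP AND mask: 156.107.128.0
No, 156.107.206.74 is not in 213.194.0.0/17


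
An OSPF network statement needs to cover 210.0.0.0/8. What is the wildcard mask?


Subnet mask: 255.0.0.0
Wildcard = 255.255.255.255 - subnet mask
255 - 255 = 0
255 - 0 = 255
255 - 0 = 255
255 - 0 = 255
Wildcard: 0.255.255.255


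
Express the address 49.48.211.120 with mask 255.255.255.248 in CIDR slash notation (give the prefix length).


Binary: 11111111.11111111.11111111.11111000
Count leading 1s
Prefix: /29


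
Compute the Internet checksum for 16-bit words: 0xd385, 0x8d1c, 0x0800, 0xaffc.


Sum all words (with carry folding):
+ 0xd385 = 0xd385
+ 0x8d1c = 0x60a2
+ 0x0800 = 0x68a2
+ 0xaffc = 0x189f
One's complement: ~0x189f
Checksum = 0xe760


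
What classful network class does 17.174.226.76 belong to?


First octet: 17
Binary: 00010001
0xxxxxxx -> Class A (1-126)
Class A, default mask 255.0.0.0 (/8)


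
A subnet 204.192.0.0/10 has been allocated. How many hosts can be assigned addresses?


Host bits = 32 - 10 = 22
Total addresses = 2^22 = 4194304
Usable = total - 2 (network and broadcast)
Usable hosts: 4194302


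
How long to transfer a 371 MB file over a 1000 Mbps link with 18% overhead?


Effective throughput = 1000 * (1 - 18/100) = 820.0 Mbps
File size in Mb = 371 * 8 = 2968 Mb
Time = 2968 / 820.0
Time = 3.6195 seconds


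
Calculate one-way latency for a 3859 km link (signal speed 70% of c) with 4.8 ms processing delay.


Speed = 0.7 * 3e5 km/s = 210000 km/s
Propagation delay = 3859 / 210000 = 0.0184 s = 18.3762 ms
Processing delay = 4.8 ms
Total one-way latency = 23.1762 ms


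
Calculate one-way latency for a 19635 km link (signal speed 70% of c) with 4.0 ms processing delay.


Speed = 0.7 * 3e5 km/s = 210000 km/s
Propagation delay = 19635 / 210000 = 0.0935 s = 93.5 ms
Processing delay = 4.0 ms
Total one-way latency = 97.5 ms


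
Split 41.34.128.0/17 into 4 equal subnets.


New prefix = 17 + 2 = 19
Each subnet has 8192 addresses
  41.34.128.0/19
  41.34.160.0/19
  41.34.192.0/19
  41.34.224.0/19
Subnets: 41.34.128.0/19, 41.34.160.0/19, 41.34.192.0/19, 41.34.224.0/19


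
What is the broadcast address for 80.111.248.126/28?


Network: 80.111.248.112/28
Host bits = 4
Set all host bits to 1:
Broadcast: 80.111.248.127


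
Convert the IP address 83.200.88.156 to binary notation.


83 = 01010011
200 = 11001000
88 = 01011000
156 = 10011100
Binary: 01010011.11001000.01011000.10011100


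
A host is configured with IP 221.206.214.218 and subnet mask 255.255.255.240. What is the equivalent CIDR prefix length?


Binary: 11111111.11111111.11111111.11110000
Count leading 1s
Prefix: /28


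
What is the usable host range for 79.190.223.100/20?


Network: 79.190.208.0
Broadcast: 79.190.223.255
First usable = network + 1
Last usable = broadcast - 1
Range: 79.190.208.1 to 79.190.223.254


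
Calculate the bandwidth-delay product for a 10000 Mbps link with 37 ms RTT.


BDP = bandwidth * RTT
= 10000 Mbps * 37 ms
= 10000 * 1e6 * 37 / 1000 bits
= 370000000 bits
= 46250000 bytes
= 45166.0156 KB
BDP = 370000000 bits (46250000 bytes)


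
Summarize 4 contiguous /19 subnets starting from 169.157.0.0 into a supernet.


Original prefix: /19
Number of subnets: 4 = 2^2
New prefix = 19 - 2 = 17
Supernet: 169.157.0.0/17


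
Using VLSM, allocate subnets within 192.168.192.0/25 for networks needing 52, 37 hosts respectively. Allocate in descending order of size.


52 hosts -> /26 (62 usable): 192.168.192.0/26
37 hosts -> /26 (62 usable): 192.168.192.64/26
Allocation: 192.168.192.0/26 (52 hosts, 62 usable); 192.168.192.64/26 (37 hosts, 62 usable)


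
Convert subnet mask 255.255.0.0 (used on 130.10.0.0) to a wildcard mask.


Subnet mask: 255.255.0.0
Wildcard = 255.255.255.255 - subnet mask
255 - 255 = 0
255 - 255 = 0
255 - 0 = 255
255 - 0 = 255
Wildcard: 0.0.255.255


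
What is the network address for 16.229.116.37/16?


IP:   00010000.11100101.01110100.00100101
Mask: 11111111.11111111.00000000.00000000
AND operation:
Net:  00010000.11100101.00000000.00000000
Network: 16.229.0.0/16


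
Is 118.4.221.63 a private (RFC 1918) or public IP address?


RFC 1918 private ranges:
  10.0.0.0/8 (10.0.0.0 - 10.255.255.255)
  172.16.0.0/12 (172.16.0.0 - 172.31.255.255)
  192.168.0.0/16 (192.168.0.0 - 192.168.255.255)
Public (not in any RFC 1918 range)


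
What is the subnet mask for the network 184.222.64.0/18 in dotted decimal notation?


/18 means 18 network bits, 14 host bits
Binary: 11111111111111111100000000000000
Mask: 255.255.192.0


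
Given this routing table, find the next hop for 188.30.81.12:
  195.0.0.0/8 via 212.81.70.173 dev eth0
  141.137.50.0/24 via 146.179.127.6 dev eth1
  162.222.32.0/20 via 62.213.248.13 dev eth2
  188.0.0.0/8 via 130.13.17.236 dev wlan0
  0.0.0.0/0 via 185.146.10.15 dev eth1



Longest prefix match for 188.30.81.12:
  /8 195.0.0.0: no
  /24 141.137.50.0: no
  /20 162.222.32.0: no
  /8 188.0.0.0: MATCH
  /0 0.0.0.0: MATCH
Selected: next-hop 130.13.17.236 via wlan0 (matched /8)


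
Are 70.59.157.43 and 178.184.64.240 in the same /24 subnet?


Mask: 255.255.255.0
70.59.157.43 AND mask = 70.59.157.0
178.184.64.240 AND mask = 178.184.64.0
No, different subnets (70.59.157.0 vs 178.184.64.0)


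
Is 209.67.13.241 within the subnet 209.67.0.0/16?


Subnet network: 209.67.0.0
Test IP AND mask: 209.67.0.0
Yes, 209.67.13.241 is in 209.67.0.0/16


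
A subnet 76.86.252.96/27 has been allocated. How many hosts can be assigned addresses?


Host bits = 32 - 27 = 5
Total addresses = 2^5 = 32
Usable = total - 2 (network and broadcast)
Usable hosts: 30


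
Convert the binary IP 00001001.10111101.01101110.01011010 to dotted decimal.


00001001 = 9
10111101 = 189
01101110 = 110
01011010 = 90
IP: 9.189.110.90


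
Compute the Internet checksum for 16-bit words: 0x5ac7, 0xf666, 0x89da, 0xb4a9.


Sum all words (with carry folding):
+ 0x5ac7 = 0x5ac7
+ 0xf666 = 0x512e
+ 0x89da = 0xdb08
+ 0xb4a9 = 0x8fb2
One's complement: ~0x8fb2
Checksum = 0x704d


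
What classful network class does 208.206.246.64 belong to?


First octet: 208
Binary: 11010000
110xxxxx -> Class C (192-223)
Class C, default mask 255.255.255.0 (/24)


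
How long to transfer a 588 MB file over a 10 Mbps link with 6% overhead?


Effective throughput = 10 * (1 - 6/100) = 9.4 Mbps
File size in Mb = 588 * 8 = 4704 Mb
Time = 4704 / 9.4
Time = 500.4255 seconds


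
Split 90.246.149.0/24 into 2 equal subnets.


New prefix = 24 + 1 = 25
Each subnet has 128 addresses
  90.246.149.0/25
  90.246.149.128/25
Subnets: 90.246.149.0/25, 90.246.149.128/25


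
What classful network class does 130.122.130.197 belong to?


First octet: 130
Binary: 10000010
10xxxxxx -> Class B (128-191)
Class B, default mask 255.255.0.0 (/16)


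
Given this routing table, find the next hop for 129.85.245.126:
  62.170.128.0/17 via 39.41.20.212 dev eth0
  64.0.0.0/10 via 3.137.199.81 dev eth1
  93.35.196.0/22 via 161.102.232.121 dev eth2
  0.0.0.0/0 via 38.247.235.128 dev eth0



Longest prefix match for 129.85.245.126:
  /17 62.170.128.0: no
  /10 64.0.0.0: no
  /22 93.35.196.0: no
  /0 0.0.0.0: MATCH
Selected: next-hop 38.247.235.128 via eth0 (matched /0)


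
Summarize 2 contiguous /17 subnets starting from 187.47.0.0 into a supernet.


Original prefix: /17
Number of subnets: 2 = 2^1
New prefix = 17 - 1 = 16
Supernet: 187.47.0.0/16


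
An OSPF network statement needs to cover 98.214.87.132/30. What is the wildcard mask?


Subnet mask: 255.255.255.252
Wildcard = 255.255.255.255 - subnet mask
255 - 255 = 0
255 - 255 = 0
255 - 255 = 0
255 - 252 = 3
Wildcard: 0.0.0.3


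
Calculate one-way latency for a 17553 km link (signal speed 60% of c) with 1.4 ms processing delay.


Speed = 0.6 * 3e5 km/s = 180000 km/s
Propagation delay = 17553 / 180000 = 0.0975 s = 97.5167 ms
Processing delay = 1.4 ms
Total one-way latency = 98.9167 ms


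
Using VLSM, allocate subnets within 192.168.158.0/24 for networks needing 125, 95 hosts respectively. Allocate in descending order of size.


125 hosts -> /25 (126 usable): 192.168.158.0/25
95 hosts -> /25 (126 usable): 192.168.158.128/25
Allocation: 192.168.158.0/25 (125 hosts, 126 usable); 192.168.158.128/25 (95 hosts, 126 usable)


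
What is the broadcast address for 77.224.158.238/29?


Network: 77.224.158.232/29
Host bits = 3
Set all host bits to 1:
Broadcast: 77.224.158.239


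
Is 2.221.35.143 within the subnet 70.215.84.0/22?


Subnet network: 70.215.84.0
Test IP AND mask: 2.221.32.0
No, 2.221.35.143 is not in 70.215.84.0/22


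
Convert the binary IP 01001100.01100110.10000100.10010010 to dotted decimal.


01001100 = 76
01100110 = 102
10000100 = 132
10010010 = 146
IP: 76.102.132.146


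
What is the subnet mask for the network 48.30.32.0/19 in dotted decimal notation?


/19 means 19 network bits, 13 host bits
Binary: 11111111111111111110000000000000
Mask: 255.255.224.0


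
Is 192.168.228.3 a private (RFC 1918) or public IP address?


RFC 1918 private ranges:
  10.0.0.0/8 (10.0.0.0 - 10.255.255.255)
  172.16.0.0/12 (172.16.0.0 - 172.31.255.255)
  192.168.0.0/16 (192.168.0.0 - 192.168.255.255)
Private (in 192.168.0.0/16)
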